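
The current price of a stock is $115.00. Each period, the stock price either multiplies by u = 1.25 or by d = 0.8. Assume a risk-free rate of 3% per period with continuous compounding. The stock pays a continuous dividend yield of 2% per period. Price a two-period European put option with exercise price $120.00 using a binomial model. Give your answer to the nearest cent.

Per-period risk-free factor R = e^0.03 = 1.0305; dividend-adjusted growth = e^(0.03−0.02) = 1.0101.
Risk-neutral probability p = (1.0101 − 0.8)/(1.25 − 0.8) = 0.2101/0.4500 = 0.4668
Terminal stock prices: S_uu = 179.7, S_ud = 115, S_dd = 73.6
Terminal payoffs (K − S): max(-59.69, 0) = 0, max(5, 0) = 5, max(46.4, 0) = 46.4
Node u (S = 143.8): V_u = e^(−0.03)·[0.4668·0.0000 + 0.5332·5.0000] = 2.5873
Node d (S = 92): V_d = e^(−0.03)·[0.4668·5.0000 + 0.5332·46.4000] = 26.2752
Node 0 (S = 115): V_0 = e^(−0.03)·[0.4668·2.5873 + 0.5332·26.2752] = 14.7684

$14.77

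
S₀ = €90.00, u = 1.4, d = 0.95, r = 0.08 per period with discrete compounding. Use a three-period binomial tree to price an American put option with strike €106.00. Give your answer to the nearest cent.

Risk-neutral probability p = (1 + 0.08 − 0.95)/(1.4 − 0.95) = 0.1300/0.4500 = 0.2889
Terminal stock prices: S_uuu = 247, S_uud = 167.6, S_udd = 113.7, S_ddd = 77.16
Terminal payoffs (K − S): max(-141, 0) = 0, max(-61.58, 0) = 0, max(-7.715, 0) = 0, max(28.84, 0) = 28.84
Node uu (S = 176.4): continuation = 1/1.08·[0.2889·0.0000 + 0.7111·0.0000] = 0.0000; exercise value = 0.0000 ≤ continuation, so V_uu = 0.0000
Node ud (S = 119.7): continuation = 1/1.08·[0.2889·0.0000 + 0.7111·0.0000] = 0.0000; exercise value = 0.0000 ≤ continuation, so V_ud = 0.0000
Node dd (S = 81.22): continuation = 1/1.08·[0.2889·0.0000 + 0.7111·28.8363] = 18.9868; exercise value = 24.7750 > continuation, so V_dd = 24.7750 (exercise)
Node u (S = 126): continuation = 1/1.08·[0.2889·0.0000 + 0.7111·0.0000] = 0.0000; exercise value = 0.0000 ≤ continuation, so V_u = 0.0000
Node d (S = 85.5): continuation = 1/1.08·[0.2889·0.0000 + 0.7111·24.7750] = 16.3128; exercise value = 20.5000 > continuation, so V_d = 20.5000 (exercise)
Node 0 (S = 90): continuation = 1/1.08·[0.2889·0.0000 + 0.7111·20.5000] = 13.4979; exercise value = 16.0000 > continuation, so V_0 = 16.0000 (exercise)

€16.00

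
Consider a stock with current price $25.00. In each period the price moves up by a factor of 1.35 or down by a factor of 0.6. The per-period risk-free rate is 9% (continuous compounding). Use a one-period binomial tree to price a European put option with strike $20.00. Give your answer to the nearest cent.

Risk-neutral probability p = (e^0.09 − 0.6)/(1.35 − 0.6) = 0.4942/0.7500 = 0.6589
Terminal stock prices: S_u = 33.75, S_d = 15
Terminal payoffs (K − S): max(-13.75, 0) = 0, max(5, 0) = 5
Node 0 (S = 25): V_0 = e^(−0.09)·[0.6589·0.0000 + 0.3411·5.0000] = 1.5587

$1.56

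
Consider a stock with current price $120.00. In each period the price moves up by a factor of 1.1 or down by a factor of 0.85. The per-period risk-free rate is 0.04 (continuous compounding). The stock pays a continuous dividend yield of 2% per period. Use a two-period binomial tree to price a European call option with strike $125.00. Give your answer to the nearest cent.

Per-period risk-free factor R = e^0.04 = 1.0408; dividend-adjusted growth = e^(0.04−0.02) = 1.0202.
Risk-neutral probability p = (1.0202 − 0.85)/(1.1 − 0.85) = 0.1702/0.2500 = 0.6808
Terminal stock prices: S_uu = 145.2, S_ud = 112.2, S_dd = 86.7
Terminal payoffs (S − K): max(20.2, 0) = 20.2, max(-12.8, 0) = 0, max(-38.3, 0) = 0
Node u (S = 132): V_u = e^(−0.04)·[0.6808·20.2000 + 0.3192·0.0000] = 13.2130
Node d (S = 102): V_d = e^(−0.04)·[0.6808·0.0000 + 0.3192·0.0000] = 0.0000
Node 0 (S = 120): V_0 = e^(−0.04)·[0.6808·13.2130 + 0.3192·0.0000] = 8.6428

$8.64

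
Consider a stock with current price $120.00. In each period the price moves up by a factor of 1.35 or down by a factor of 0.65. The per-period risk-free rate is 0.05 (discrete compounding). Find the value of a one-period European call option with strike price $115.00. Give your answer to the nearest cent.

Risk-neutral probability p = (1 + 0.05 − 0.65)/(1.35 − 0.65) = 0.4000/0.7000 = 0.5714
Terminal stock prices: S_u = 162, S_d = 78
Terminal payoffs (S − K): max(47, 0) = 47, max(-37, 0) = 0
Node 0 (S = 120): V_0 = 1/1.05·[0.5714·47.0000 + 0.4286·0.0000] = 25.5782

$25.58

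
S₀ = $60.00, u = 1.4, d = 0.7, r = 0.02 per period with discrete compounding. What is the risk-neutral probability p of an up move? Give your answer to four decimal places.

Risk-neutral probability p = (1 + 0.02 − 0.7)/(1.4 − 0.7) = 0.3200/0.7000 = 0.4571

p = 0.4571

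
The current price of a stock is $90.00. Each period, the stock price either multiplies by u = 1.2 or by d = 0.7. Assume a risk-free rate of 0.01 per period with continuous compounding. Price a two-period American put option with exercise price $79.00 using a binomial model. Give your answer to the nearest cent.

$6.80

Risk-neutral probability p = (e^0.01 − 0.7)/(1.2 − 0.7) = 0.3101/0.5000 = 0.6201
Terminal stock prices: S_uu = 129.6, S_ud = 75.6, S_dd = 44.1
Terminal payoffs (K − S): max(-50.6, 0) = 0, max(3.4, 0) = 3.4, max(34.9, 0) = 34.9
Node u (S = 108): continuation = e^(−0.01)·[0.6201·0.0000 + 0.3799·3.4000] = 1.2788; exercise value = 0.0000 ≤ continuation, so V_u = 1.2788
Node d (S = 63): continuation = e^(−0.01)·[0.6201·3.4000 + 0.3799·34.9000] = 15.2139; exercise value = 16.0000 > continuation, so V_d = 16.0000 (exercise)
Node 0 (S = 90): continuation = e^(−0.01)·[0.6201·1.2788 + 0.3799·16.0000] = 6.8030; exercise value = 0.0000 ≤ continuation, so V_0 = 6.8030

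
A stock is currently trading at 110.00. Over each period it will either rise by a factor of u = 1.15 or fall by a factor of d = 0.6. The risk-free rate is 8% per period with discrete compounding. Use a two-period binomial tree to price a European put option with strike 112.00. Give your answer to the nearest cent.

Risk-neutral probability p = (1 + 0.08 − 0.6)/(1.15 − 0.6) = 0.4800/0.5500 = 0.8727
Terminal stock prices: S_uu = 145.5, S_ud = 75.9, S_dd = 39.6
Terminal payoffs (K − S): max(-33.47, 0) = 0, max(36.1, 0) = 36.1, max(72.4, 0) = 72.4
Node u (S = 126.5): V_u = 1/1.08·[0.8727·0.0000 + 0.1273·36.1000] = 4.2542
Node d (S = 66): V_d = 1/1.08·[0.8727·36.1000 + 0.1273·72.4000] = 37.7037
Node 0 (S = 110): V_0 = 1/1.08·[0.8727·4.2542 + 0.1273·37.7037] = 7.8809

7.88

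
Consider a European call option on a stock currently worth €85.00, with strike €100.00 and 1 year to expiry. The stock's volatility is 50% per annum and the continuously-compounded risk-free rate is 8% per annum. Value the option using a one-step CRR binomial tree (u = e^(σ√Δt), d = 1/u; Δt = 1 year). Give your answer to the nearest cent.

CRR parameters: u = e^(σ√Δt) = e^(0.5·√1) = 1.6487, d = 1/u = 0.6065
Per-period rate: rΔt = 0.08·1 = 0.08, so R = e^0.08 = 1.0833
Risk-neutral probability p = (e^0.08 − 0.6065)/(1.6487 − 0.6065) = 0.4768/1.0422 = 0.4575
Terminal stock prices: S_u = 140.1, S_d = 51.56
Terminal payoffs (S − K): max(40.14, 0) = 40.14, max(-48.44, 0) = 0
Node 0 (S = 85): V_0 = e^(−0.08)·[0.4575·40.1413 + 0.5425·0.0000] = 16.9511

€16.95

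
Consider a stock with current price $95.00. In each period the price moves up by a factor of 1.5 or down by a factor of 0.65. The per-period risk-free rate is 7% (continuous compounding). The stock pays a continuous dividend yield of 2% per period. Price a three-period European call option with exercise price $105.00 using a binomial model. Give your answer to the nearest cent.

$28.10

Per-period risk-free factor R = e^0.07 = 1.0725; dividend-adjusted growth = e^(0.07−0.02) = 1.0513.
Risk-neutral probability p = (1.0513 − 0.65)/(1.5 − 0.65) = 0.4013/0.8500 = 0.4721
Terminal stock prices: S_uuu = 320.6, S_uud = 138.9, S_udd = 60.21, S_ddd = 26.09
Terminal payoffs (S − K): max(215.6, 0) = 215.6, max(33.94, 0) = 33.94, max(-44.79, 0) = 0, max(-78.91, 0) = 0
Node uu (S = 213.8): V_uu = e^(−0.07)·[0.4721·215.6250 + 0.5279·33.9375] = 111.6161
Node ud (S = 92.62): V_ud = e^(−0.07)·[0.4721·33.9375 + 0.5279·0.0000] = 14.9382
Node dd (S = 40.14): V_dd = e^(−0.07)·[0.4721·0.0000 + 0.5279·0.0000] = 0.0000
Node u (S = 142.5): V_u = e^(−0.07)·[0.4721·111.6161 + 0.5279·14.9382] = 56.4828
Node d (S = 61.75): V_d = e^(−0.07)·[0.4721·14.9382 + 0.5279·0.0000] = 6.5753
Node 0 (S = 95): V_0 = e^(−0.07)·[0.4721·56.4828 + 0.5279·6.5753] = 28.0985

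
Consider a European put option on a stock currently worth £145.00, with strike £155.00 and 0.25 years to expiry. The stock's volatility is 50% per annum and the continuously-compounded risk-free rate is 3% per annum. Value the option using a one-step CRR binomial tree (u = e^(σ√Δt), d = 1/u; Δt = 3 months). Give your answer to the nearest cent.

£22.85

CRR parameters: u = e^(σ√Δt) = e^(0.5·√0.25) = 1.2840, d = 1/u = 0.7788
Per-period rate: rΔt = 0.03·0.25 = 0.0075, so R = e^0.0075 = 1.0075
Risk-neutral probability p = (e^0.0075 − 0.7788)/(1.2840 − 0.7788) = 0.2287/0.5052 = 0.4527
Terminal stock prices: S_u = 186.2, S_d = 112.9
Terminal payoffs (K − S): max(-31.18, 0) = 0, max(42.07, 0) = 42.07
Node 0 (S = 145): V_0 = e^(−0.0075)·[0.4527·0.0000 + 0.5473·42.0739] = 22.8540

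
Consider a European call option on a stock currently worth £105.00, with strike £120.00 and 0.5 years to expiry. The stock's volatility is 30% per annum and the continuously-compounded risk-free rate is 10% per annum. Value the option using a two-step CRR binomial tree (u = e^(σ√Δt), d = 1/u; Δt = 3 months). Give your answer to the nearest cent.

£6.18

CRR parameters: u = e^(σ√Δt) = e^(0.3·√0.25) = 1.1618, d = 1/u = 0.8607
Per-period rate: rΔt = 0.1·0.25 = 0.025, so R = e^0.025 = 1.0253
Risk-neutral probability p = (e^0.025 − 0.8607)/(1.1618 − 0.8607) = 0.1646/0.3011 = 0.5466
Terminal stock prices: S_uu = 141.7, S_ud = 105, S_dd = 77.79
Terminal payoffs (S − K): max(21.74, 0) = 21.74, max(-15, 0) = 0, max(-42.21, 0) = 0
Node u (S = 122): V_u = e^(−0.025)·[0.5466·21.7352 + 0.4534·0.0000] = 11.5879
Node d (S = 90.37): V_d = e^(−0.025)·[0.5466·0.0000 + 0.4534·0.0000] = 0.0000
Node 0 (S = 105): V_0 = e^(−0.025)·[0.5466·11.5879 + 0.4534·0.0000] = 6.1780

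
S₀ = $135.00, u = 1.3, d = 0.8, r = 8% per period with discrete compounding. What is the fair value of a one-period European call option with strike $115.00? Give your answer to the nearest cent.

$31.37

Risk-neutral probability p = (1 + 0.08 − 0.8)/(1.3 − 0.8) = 0.2800/0.5000 = 0.5600
Terminal stock prices: S_u = 175.5, S_d = 108
Terminal payoffs (S − K): max(60.5, 0) = 60.5, max(-7, 0) = 0
Node 0 (S = 135): V_0 = 1/1.08·[0.5600·60.5000 + 0.4400·0.0000] = 31.3704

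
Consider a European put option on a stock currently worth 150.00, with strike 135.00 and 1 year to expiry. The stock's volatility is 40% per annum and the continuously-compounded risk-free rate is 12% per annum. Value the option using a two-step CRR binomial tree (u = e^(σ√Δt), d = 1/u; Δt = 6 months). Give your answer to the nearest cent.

9.44

CRR parameters: u = e^(σ√Δt) = e^(0.4·√0.5) = 1.3269, d = 1/u = 0.7536
Per-period rate: rΔt = 0.12·0.5 = 0.06, so R = e^0.06 = 1.0618
Risk-neutral probability p = (e^0.06 − 0.7536)/(1.3269 − 0.7536) = 0.3082/0.5733 = 0.5376
Terminal stock prices: S_uu = 264.1, S_ud = 150, S_dd = 85.2
Terminal payoffs (K − S): max(-129.1, 0) = 0, max(-15, 0) = 0, max(49.8, 0) = 49.8
Node u (S = 199): V_u = e^(−0.06)·[0.5376·0.0000 + 0.4624·0.0000] = 0.0000
Node d (S = 113): V_d = e^(−0.06)·[0.5376·0.0000 + 0.4624·49.8044] = 21.6872
Node 0 (S = 150): V_0 = e^(−0.06)·[0.5376·0.0000 + 0.4624·21.6872] = 9.4437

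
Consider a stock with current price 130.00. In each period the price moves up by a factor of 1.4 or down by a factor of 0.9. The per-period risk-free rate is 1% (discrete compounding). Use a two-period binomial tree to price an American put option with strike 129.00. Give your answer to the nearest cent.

14.13

Risk-neutral probability p = (1 + 0.01 − 0.9)/(1.4 − 0.9) = 0.1100/0.5000 = 0.2200
Terminal stock prices: S_uu = 254.8, S_ud = 163.8, S_dd = 105.3
Terminal payoffs (K − S): max(-125.8, 0) = 0, max(-34.8, 0) = 0, max(23.7, 0) = 23.7
Node u (S = 182): continuation = 1/1.01·[0.2200·0.0000 + 0.7800·0.0000] = 0.0000; exercise value = 0.0000 ≤ continuation, so V_u = 0.0000
Node d (S = 117): continuation = 1/1.01·[0.2200·0.0000 + 0.7800·23.7000] = 18.3030; exercise value = 12.0000 ≤ continuation, so V_d = 18.3030
Node 0 (S = 130): continuation = 1/1.01·[0.2200·0.0000 + 0.7800·18.3030] = 14.1350; exercise value = 0.0000 ≤ continuation, so V_0 = 14.1350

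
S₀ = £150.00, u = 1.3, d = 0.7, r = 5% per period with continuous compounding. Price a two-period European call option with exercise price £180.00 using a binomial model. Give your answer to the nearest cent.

£22.80

Risk-neutral probability p = (e^0.05 − 0.7)/(1.3 − 0.7) = 0.3513/0.6000 = 0.5855
Terminal stock prices: S_uu = 253.5, S_ud = 136.5, S_dd = 73.5
Terminal payoffs (S − K): max(73.5, 0) = 73.5, max(-43.5, 0) = 0, max(-106.5, 0) = 0
Node u (S = 195): V_u = e^(−0.05)·[0.5855·73.5000 + 0.4145·0.0000] = 40.9321
Node d (S = 105): V_d = e^(−0.05)·[0.5855·0.0000 + 0.4145·0.0000] = 0.0000
Node 0 (S = 150): V_0 = e^(−0.05)·[0.5855·40.9321 + 0.4145·0.0000] = 22.7950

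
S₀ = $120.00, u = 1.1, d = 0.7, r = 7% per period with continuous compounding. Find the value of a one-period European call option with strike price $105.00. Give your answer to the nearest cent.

Risk-neutral probability p = (e^0.07 − 0.7)/(1.1 − 0.7) = 0.3725/0.4000 = 0.9313
Terminal stock prices: S_u = 132, S_d = 84
Terminal payoffs (S − K): max(27, 0) = 27, max(-21, 0) = 0
Node 0 (S = 120): V_0 = e^(−0.07)·[0.9313·27.0000 + 0.0687·0.0000] = 23.4444

$23.44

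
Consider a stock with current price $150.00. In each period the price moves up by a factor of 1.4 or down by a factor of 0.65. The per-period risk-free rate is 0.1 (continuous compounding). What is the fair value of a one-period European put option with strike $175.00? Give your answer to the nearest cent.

Risk-neutral probability p = (e^0.1 − 0.65)/(1.4 − 0.65) = 0.4552/0.7500 = 0.6069
Terminal stock prices: S_u = 210, S_d = 97.5
Terminal payoffs (K − S): max(-35, 0) = 0, max(77.5, 0) = 77.5
Node 0 (S = 150): V_0 = e^(−0.1)·[0.6069·0.0000 + 0.3931·77.5000] = 27.5665

$27.57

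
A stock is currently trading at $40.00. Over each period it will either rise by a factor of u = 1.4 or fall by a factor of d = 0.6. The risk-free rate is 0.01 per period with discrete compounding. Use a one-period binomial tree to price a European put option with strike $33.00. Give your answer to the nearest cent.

Risk-neutral probability p = (1 + 0.01 − 0.6)/(1.4 − 0.6) = 0.4100/0.8000 = 0.5125
Terminal stock prices: S_u = 56, S_d = 24
Terminal payoffs (K − S): max(-23, 0) = 0, max(9, 0) = 9
Node 0 (S = 40): V_0 = 1/1.01·[0.5125·0.0000 + 0.4875·9.0000] = 4.3441

$4.34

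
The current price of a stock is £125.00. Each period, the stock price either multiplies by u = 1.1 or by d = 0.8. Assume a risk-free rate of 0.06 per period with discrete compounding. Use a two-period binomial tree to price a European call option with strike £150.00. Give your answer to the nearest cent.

£0.84

Risk-neutral probability p = (1 + 0.06 − 0.8)/(1.1 − 0.8) = 0.2600/0.3000 = 0.8667
Terminal stock prices: S_uu = 151.3, S_ud = 110, S_dd = 80
Terminal payoffs (S − K): max(1.25, 0) = 1.25, max(-40, 0) = 0, max(-70, 0) = 0
Node u (S = 137.5): V_u = 1/1.06·[0.8667·1.2500 + 0.1333·0.0000] = 1.0220
Node d (S = 100): V_d = 1/1.06·[0.8667·0.0000 + 0.1333·0.0000] = 0.0000
Node 0 (S = 125): V_0 = 1/1.06·[0.8667·1.0220 + 0.1333·0.0000] = 0.8356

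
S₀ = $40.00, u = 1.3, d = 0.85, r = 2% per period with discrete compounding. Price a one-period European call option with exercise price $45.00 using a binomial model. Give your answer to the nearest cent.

$2.59

Risk-neutral probability p = (1 + 0.02 − 0.85)/(1.3 − 0.85) = 0.1700/0.4500 = 0.3778
Terminal stock prices: S_u = 52, S_d = 34
Terminal payoffs (S − K): max(7, 0) = 7, max(-11, 0) = 0
Node 0 (S = 40): V_0 = 1/1.02·[0.3778·7.0000 + 0.6222·0.0000] = 2.5926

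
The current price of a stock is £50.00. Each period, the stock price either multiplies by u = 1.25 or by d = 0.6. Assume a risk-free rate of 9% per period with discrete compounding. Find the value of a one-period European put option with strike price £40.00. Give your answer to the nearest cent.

Risk-neutral probability p = (1 + 0.09 − 0.6)/(1.25 − 0.6) = 0.4900/0.6500 = 0.7538
Terminal stock prices: S_u = 62.5, S_d = 30
Terminal payoffs (K − S): max(-22.5, 0) = 0, max(10, 0) = 10
Node 0 (S = 50): V_0 = 1/1.09·[0.7538·0.0000 + 0.2462·10.0000] = 2.2583

£2.26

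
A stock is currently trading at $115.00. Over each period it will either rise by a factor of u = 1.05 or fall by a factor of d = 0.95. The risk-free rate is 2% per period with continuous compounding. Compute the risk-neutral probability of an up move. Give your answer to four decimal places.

p = 0.7020

Risk-neutral probability p = (e^0.02 − 0.95)/(1.05 − 0.95) = 0.0702/0.1000 = 0.7020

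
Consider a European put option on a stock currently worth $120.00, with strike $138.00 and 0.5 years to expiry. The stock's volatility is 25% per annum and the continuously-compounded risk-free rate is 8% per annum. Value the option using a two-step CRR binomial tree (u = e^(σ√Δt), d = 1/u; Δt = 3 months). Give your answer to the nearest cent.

$17.25

CRR parameters: u = e^(σ√Δt) = e^(0.25·√0.25) = 1.1331, d = 1/u = 0.8825
Per-period rate: rΔt = 0.08·0.25 = 0.02, so R = e^0.02 = 1.0202
Risk-neutral probability p = (e^0.02 − 0.8825)/(1.1331 − 0.8825) = 0.1377/0.2507 = 0.5494
Terminal stock prices: S_uu = 154.1, S_ud = 120, S_dd = 93.46
Terminal payoffs (K − S): max(-16.08, 0) = 0, max(18, 0) = 18, max(44.54, 0) = 44.54
Node u (S = 136): V_u = e^(−0.02)·[0.5494·0.0000 + 0.4506·18.0000] = 7.9504
Node d (S = 105.9): V_d = e^(−0.02)·[0.5494·18.0000 + 0.4506·44.5439] = 29.3678
Node 0 (S = 120): V_0 = e^(−0.02)·[0.5494·7.9504 + 0.4506·29.3678] = 17.2529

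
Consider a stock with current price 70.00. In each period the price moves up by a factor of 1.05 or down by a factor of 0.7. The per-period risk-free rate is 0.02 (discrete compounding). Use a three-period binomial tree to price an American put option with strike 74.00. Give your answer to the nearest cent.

Risk-neutral probability p = (1 + 0.02 − 0.7)/(1.05 − 0.7) = 0.3200/0.3500 = 0.9143
Terminal stock prices: S_uuu = 81.03, S_uud = 54.02, S_udd = 36.01, S_ddd = 24.01
Terminal payoffs (K − S): max(-7.034, 0) = 0, max(19.98, 0) = 19.98, max(37.99, 0) = 37.99, max(49.99, 0) = 49.99
Node uu (S = 77.17): continuation = 1/1.02·[0.9143·0.0000 + 0.0857·19.9775] = 1.6788; exercise value = 0.0000 ≤ continuation, so V_uu = 1.6788
Node ud (S = 51.45): continuation = 1/1.02·[0.9143·19.9775 + 0.0857·37.9850] = 21.0990; exercise value = 22.5500 > continuation, so V_ud = 22.5500 (exercise)
Node dd (S = 34.3): continuation = 1/1.02·[0.9143·37.9850 + 0.0857·49.9900] = 38.2490; exercise value = 39.7000 > continuation, so V_dd = 39.7000 (exercise)
Node u (S = 73.5): continuation = 1/1.02·[0.9143·1.6788 + 0.0857·22.5500] = 3.3997; exercise value = 0.5000 ≤ continuation, so V_u = 3.3997
Node d (S = 49): continuation = 1/1.02·[0.9143·22.5500 + 0.0857·39.7000] = 23.5490; exercise value = 25.0000 > continuation, so V_d = 25.0000 (exercise)
Node 0 (S = 70): continuation = 1/1.02·[0.9143·3.3997 + 0.0857·25.0000] = 5.1482; exercise value = 4.0000 ≤ continuation, so V_0 = 5.1482

5.15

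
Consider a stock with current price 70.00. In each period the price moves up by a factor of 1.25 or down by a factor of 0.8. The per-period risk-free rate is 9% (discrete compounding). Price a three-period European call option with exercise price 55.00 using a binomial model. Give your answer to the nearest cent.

28.19

Risk-neutral probability p = (1 + 0.09 − 0.8)/(1.25 − 0.8) = 0.2900/0.4500 = 0.6444
Terminal stock prices: S_uuu = 136.7, S_uud = 87.5, S_udd = 56, S_ddd = 35.84
Terminal payoffs (S − K): max(81.72, 0) = 81.72, max(32.5, 0) = 32.5, max(1, 0) = 1, max(-19.16, 0) = 0
Node uu (S = 109.4): V_uu = 1/1.09·[0.6444·81.7188 + 0.3556·32.5000] = 58.9163
Node ud (S = 70): V_ud = 1/1.09·[0.6444·32.5000 + 0.3556·1.0000] = 19.5413
Node dd (S = 44.8): V_dd = 1/1.09·[0.6444·1.0000 + 0.3556·0.0000] = 0.5912
Node u (S = 87.5): V_u = 1/1.09·[0.6444·58.9163 + 0.3556·19.5413] = 41.2076
Node d (S = 56): V_d = 1/1.09·[0.6444·19.5413 + 0.3556·0.5912] = 11.7463
Node 0 (S = 70): V_0 = 1/1.09·[0.6444·41.2076 + 0.3556·11.7463] = 28.1949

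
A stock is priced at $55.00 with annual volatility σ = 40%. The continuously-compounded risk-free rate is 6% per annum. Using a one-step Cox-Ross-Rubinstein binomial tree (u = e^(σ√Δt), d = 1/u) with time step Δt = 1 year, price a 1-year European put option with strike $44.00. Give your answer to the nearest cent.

CRR parameters: u = e^(σ√Δt) = e^(0.4·√1) = 1.4918, d = 1/u = 0.6703
Per-period rate: rΔt = 0.06·1 = 0.06, so R = e^0.06 = 1.0618
Risk-neutral probability p = (e^0.06 − 0.6703)/(1.4918 − 0.6703) = 0.3915/0.8215 = 0.4766
Terminal stock prices: S_u = 82.05, S_d = 36.87
Terminal payoffs (K − S): max(-38.05, 0) = 0, max(7.132, 0) = 7.132
Node 0 (S = 55): V_0 = e^(−0.06)·[0.4766·0.0000 + 0.5234·7.1324] = 3.5158

$3.52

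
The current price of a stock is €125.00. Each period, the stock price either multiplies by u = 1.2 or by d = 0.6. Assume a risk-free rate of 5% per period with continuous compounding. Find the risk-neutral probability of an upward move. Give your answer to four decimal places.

Risk-neutral probability p = (e^0.05 − 0.6)/(1.2 − 0.6) = 0.4513/0.6000 = 0.7521

p = 0.7521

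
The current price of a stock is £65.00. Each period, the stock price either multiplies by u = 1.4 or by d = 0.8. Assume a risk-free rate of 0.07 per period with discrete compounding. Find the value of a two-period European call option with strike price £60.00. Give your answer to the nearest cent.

Risk-neutral probability p = (1 + 0.07 − 0.8)/(1.4 − 0.8) = 0.2700/0.6000 = 0.4500
Terminal stock prices: S_uu = 127.4, S_ud = 72.8, S_dd = 41.6
Terminal payoffs (S − K): max(67.4, 0) = 67.4, max(12.8, 0) = 12.8, max(-18.4, 0) = 0
Node u (S = 91): V_u = 1/1.07·[0.4500·67.4000 + 0.5500·12.8000] = 34.9252
Node d (S = 52): V_d = 1/1.07·[0.4500·12.8000 + 0.5500·0.0000] = 5.3832
Node 0 (S = 65): V_0 = 1/1.07·[0.4500·34.9252 + 0.5500·5.3832] = 17.4552

£17.46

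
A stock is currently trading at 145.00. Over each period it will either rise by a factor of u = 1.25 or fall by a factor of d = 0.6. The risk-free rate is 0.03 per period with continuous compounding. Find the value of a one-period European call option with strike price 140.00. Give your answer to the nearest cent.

26.51

Risk-neutral probability p = (e^0.03 − 0.6)/(1.25 − 0.6) = 0.4305/0.6500 = 0.6622
Terminal stock prices: S_u = 181.2, S_d = 87
Terminal payoffs (S − K): max(41.25, 0) = 41.25, max(-53, 0) = 0
Node 0 (S = 145): V_0 = e^(−0.03)·[0.6622·41.2500 + 0.3378·0.0000] = 26.5100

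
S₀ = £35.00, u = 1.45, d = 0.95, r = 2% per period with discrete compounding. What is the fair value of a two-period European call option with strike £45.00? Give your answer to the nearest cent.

£1.28

Risk-neutral probability p = (1 + 0.02 − 0.95)/(1.45 − 0.95) = 0.0700/0.5000 = 0.1400
Terminal stock prices: S_uu = 73.59, S_ud = 48.21, S_dd = 31.59
Terminal payoffs (S − K): max(28.59, 0) = 28.59, max(3.212, 0) = 3.212, max(-13.41, 0) = 0
Node u (S = 50.75): V_u = 1/1.02·[0.1400·28.5875 + 0.8600·3.2125] = 6.6324
Node d (S = 33.25): V_d = 1/1.02·[0.1400·3.2125 + 0.8600·0.0000] = 0.4409
Node 0 (S = 35): V_0 = 1/1.02·[0.1400·6.6324 + 0.8600·0.4409] = 1.2821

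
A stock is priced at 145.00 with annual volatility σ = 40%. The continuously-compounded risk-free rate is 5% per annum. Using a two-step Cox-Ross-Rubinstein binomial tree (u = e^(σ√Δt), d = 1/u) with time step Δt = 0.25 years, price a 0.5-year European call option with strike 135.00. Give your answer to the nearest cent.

CRR parameters: u = e^(σ√Δt) = e^(0.4·√0.25) = 1.2214, d = 1/u = 0.8187
Per-period rate: rΔt = 0.05·0.25 = 0.0125, so R = e^0.0125 = 1.0126
Risk-neutral probability p = (e^0.0125 − 0.8187)/(1.2214 − 0.8187) = 0.1938/0.4027 = 0.4814
Terminal stock prices: S_uu = 216.3, S_ud = 145, S_dd = 97.2
Terminal payoffs (S − K): max(81.31, 0) = 81.31, max(10, 0) = 10, max(-37.8, 0) = 0
Node u (S = 177.1): V_u = e^(−0.0125)·[0.4814·81.3146 + 0.5186·10.0000] = 43.7804
Node d (S = 118.7): V_d = e^(−0.0125)·[0.4814·10.0000 + 0.5186·0.0000] = 4.7542
Node 0 (S = 145): V_0 = e^(−0.0125)·[0.4814·43.7804 + 0.5186·4.7542] = 23.2491

23.25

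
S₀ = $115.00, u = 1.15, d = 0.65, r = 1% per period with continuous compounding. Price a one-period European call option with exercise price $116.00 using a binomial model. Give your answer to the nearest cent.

$11.59

Risk-neutral probability p = (e^0.01 − 0.65)/(1.15 − 0.65) = 0.3601/0.5000 = 0.7201
Terminal stock prices: S_u = 132.2, S_d = 74.75
Terminal payoffs (S − K): max(16.25, 0) = 16.25, max(-41.25, 0) = 0
Node 0 (S = 115): V_0 = e^(−0.01)·[0.7201·16.2500 + 0.2799·0.0000] = 11.5852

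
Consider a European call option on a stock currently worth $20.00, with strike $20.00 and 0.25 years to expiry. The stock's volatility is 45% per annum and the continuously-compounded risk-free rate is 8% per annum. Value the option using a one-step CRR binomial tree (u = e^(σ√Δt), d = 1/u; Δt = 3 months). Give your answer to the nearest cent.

$2.42

CRR parameters: u = e^(σ√Δt) = e^(0.45·√0.25) = 1.2523, d = 1/u = 0.7985
Per-period rate: rΔt = 0.08·0.25 = 0.02, so R = e^0.02 = 1.0202
Risk-neutral probability p = (e^0.02 − 0.7985)/(1.2523 − 0.7985) = 0.2217/0.4538 = 0.4885
Terminal stock prices: S_u = 25.05, S_d = 15.97
Terminal payoffs (S − K): max(5.046, 0) = 5.046, max(-4.03, 0) = 0
Node 0 (S = 20): V_0 = e^(−0.02)·[0.4885·5.0465 + 0.5115·0.0000] = 2.4164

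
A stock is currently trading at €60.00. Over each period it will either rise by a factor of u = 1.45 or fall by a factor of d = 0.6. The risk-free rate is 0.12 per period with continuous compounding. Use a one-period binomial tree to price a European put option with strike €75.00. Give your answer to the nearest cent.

€13.12

Risk-neutral probability p = (e^0.12 − 0.6)/(1.45 − 0.6) = 0.5275/0.8500 = 0.6206
Terminal stock prices: S_u = 87, S_d = 36
Terminal payoffs (K − S): max(-12, 0) = 0, max(39, 0) = 39
Node 0 (S = 60): V_0 = e^(−0.12)·[0.6206·0.0000 + 0.3794·39.0000] = 13.1239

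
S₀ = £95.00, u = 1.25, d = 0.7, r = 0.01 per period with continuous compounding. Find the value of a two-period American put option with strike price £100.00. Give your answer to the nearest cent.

Risk-neutral probability p = (e^0.01 − 0.7)/(1.25 − 0.7) = 0.3101/0.5500 = 0.5637
Terminal stock prices: S_uu = 148.4, S_ud = 83.12, S_dd = 46.55
Terminal payoffs (K − S): max(-48.44, 0) = 0, max(16.88, 0) = 16.88, max(53.45, 0) = 53.45
Node u (S = 118.8): continuation = e^(−0.01)·[0.5637·0.0000 + 0.4363·16.8750] = 7.2888; exercise value = 0.0000 ≤ continuation, so V_u = 7.2888
Node d (S = 66.5): continuation = e^(−0.01)·[0.5637·16.8750 + 0.4363·53.4500] = 32.5050; exercise value = 33.5000 > continuation, so V_d = 33.5000 (exercise)
Node 0 (S = 95): continuation = e^(−0.01)·[0.5637·7.2888 + 0.4363·33.5000] = 18.5377; exercise value = 5.0000 ≤ continuation, so V_0 = 18.5377

£18.54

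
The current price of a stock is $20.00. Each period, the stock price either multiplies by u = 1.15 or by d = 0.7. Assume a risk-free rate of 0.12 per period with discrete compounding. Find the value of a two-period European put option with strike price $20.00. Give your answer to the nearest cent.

$0.42

Risk-neutral probability p = (1 + 0.12 − 0.7)/(1.15 − 0.7) = 0.4200/0.4500 = 0.9333
Terminal stock prices: S_uu = 26.45, S_ud = 16.1, S_dd = 9.8
Terminal payoffs (K − S): max(-6.45, 0) = 0, max(3.9, 0) = 3.9, max(10.2, 0) = 10.2
Node u (S = 23): V_u = 1/1.12·[0.9333·0.0000 + 0.0667·3.9000] = 0.2321
Node d (S = 14): V_d = 1/1.12·[0.9333·3.9000 + 0.0667·10.2000] = 3.8571
Node 0 (S = 20): V_0 = 1/1.12·[0.9333·0.2321 + 0.0667·3.8571] = 0.4230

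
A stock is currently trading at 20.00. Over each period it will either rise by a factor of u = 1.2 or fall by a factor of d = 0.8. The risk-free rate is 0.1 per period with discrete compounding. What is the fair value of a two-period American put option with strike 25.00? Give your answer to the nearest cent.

Risk-neutral probability p = (1 + 0.1 − 0.8)/(1.2 − 0.8) = 0.3000/0.4000 = 0.7500
Terminal stock prices: S_uu = 28.8, S_ud = 19.2, S_dd = 12.8
Terminal payoffs (K − S): max(-3.8, 0) = 0, max(5.8, 0) = 5.8, max(12.2, 0) = 12.2
Node u (S = 24): continuation = 1/1.1·[0.7500·0.0000 + 0.2500·5.8000] = 1.3182; exercise value = 1.0000 ≤ continuation, so V_u = 1.3182
Node d (S = 16): continuation = 1/1.1·[0.7500·5.8000 + 0.2500·12.2000] = 6.7273; exercise value = 9.0000 > continuation, so V_d = 9.0000 (exercise)
Node 0 (S = 20): continuation = 1/1.1·[0.7500·1.3182 + 0.2500·9.0000] = 2.9442; exercise value = 5.0000 > continuation, so V_0 = 5.0000 (exercise)

5.00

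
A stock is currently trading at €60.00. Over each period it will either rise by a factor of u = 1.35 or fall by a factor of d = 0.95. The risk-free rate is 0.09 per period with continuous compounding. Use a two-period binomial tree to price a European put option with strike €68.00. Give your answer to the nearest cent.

€4.73

Risk-neutral probability p = (e^0.09 − 0.95)/(1.35 − 0.95) = 0.1442/0.4000 = 0.3604
Terminal stock prices: S_uu = 109.4, S_ud = 76.95, S_dd = 54.15
Terminal payoffs (K − S): max(-41.35, 0) = 0, max(-8.95, 0) = 0, max(13.85, 0) = 13.85
Node u (S = 81): V_u = e^(−0.09)·[0.3604·0.0000 + 0.6396·0.0000] = 0.0000
Node d (S = 57): V_d = e^(−0.09)·[0.3604·0.0000 + 0.6396·13.8500] = 8.0956
Node 0 (S = 60): V_0 = e^(−0.09)·[0.3604·0.0000 + 0.6396·8.0956] = 4.7320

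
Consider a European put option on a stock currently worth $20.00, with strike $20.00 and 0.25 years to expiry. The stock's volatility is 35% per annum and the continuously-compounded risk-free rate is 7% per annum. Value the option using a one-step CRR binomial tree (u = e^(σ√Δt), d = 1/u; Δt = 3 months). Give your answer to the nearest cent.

$1.56

CRR parameters: u = e^(σ√Δt) = e^(0.35·√0.25) = 1.1912, d = 1/u = 0.8395
Per-period rate: rΔt = 0.07·0.25 = 0.0175, so R = e^0.0175 = 1.0177
Risk-neutral probability p = (e^0.0175 − 0.8395)/(1.1912 − 0.8395) = 0.1782/0.3518 = 0.5065
Terminal stock prices: S_u = 23.82, S_d = 16.79
Terminal payoffs (K − S): max(-3.825, 0) = 0, max(3.211, 0) = 3.211
Node 0 (S = 20): V_0 = e^(−0.0175)·[0.5065·0.0000 + 0.4935·3.2109] = 1.5569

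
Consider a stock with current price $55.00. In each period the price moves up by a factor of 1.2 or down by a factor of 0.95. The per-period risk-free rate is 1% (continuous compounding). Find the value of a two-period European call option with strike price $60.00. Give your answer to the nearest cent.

$2.05

Risk-neutral probability p = (e^0.01 − 0.95)/(1.2 − 0.95) = 0.0601/0.2500 = 0.2402
Terminal stock prices: S_uu = 79.2, S_ud = 62.7, S_dd = 49.64
Terminal payoffs (S − K): max(19.2, 0) = 19.2, max(2.7, 0) = 2.7, max(-10.36, 0) = 0
Node u (S = 66): V_u = e^(−0.01)·[0.2402·19.2000 + 0.7598·2.7000] = 6.5970
Node d (S = 52.25): V_d = e^(−0.01)·[0.2402·2.7000 + 0.7598·0.0000] = 0.6421
Node 0 (S = 55): V_0 = e^(−0.01)·[0.2402·6.5970 + 0.7598·0.6421] = 2.0518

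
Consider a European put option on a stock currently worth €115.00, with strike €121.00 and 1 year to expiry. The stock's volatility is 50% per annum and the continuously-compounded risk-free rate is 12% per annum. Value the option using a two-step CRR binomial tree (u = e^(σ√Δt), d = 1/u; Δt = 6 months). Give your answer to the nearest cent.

CRR parameters: u = e^(σ√Δt) = e^(0.5·√0.5) = 1.4241, d = 1/u = 0.7022
Per-period rate: rΔt = 0.12·0.5 = 0.06, so R = e^0.06 = 1.0618
Risk-neutral probability p = (e^0.06 − 0.7022)/(1.4241 − 0.7022) = 0.3596/0.7219 = 0.4982
Terminal stock prices: S_uu = 233.2, S_ud = 115, S_dd = 56.7
Terminal payoffs (K − S): max(-112.2, 0) = 0, max(6, 0) = 6, max(64.3, 0) = 64.3
Node u (S = 163.8): V_u = e^(−0.06)·[0.4982·0.0000 + 0.5018·6.0000] = 2.8356
Node d (S = 80.75): V_d = e^(−0.06)·[0.4982·6.0000 + 0.5018·64.2971] = 33.2018
Node 0 (S = 115): V_0 = e^(−0.06)·[0.4982·2.8356 + 0.5018·33.2018] = 17.0216

€17.02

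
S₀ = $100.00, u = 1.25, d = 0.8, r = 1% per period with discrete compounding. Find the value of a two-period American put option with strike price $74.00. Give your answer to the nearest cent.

$2.79

Risk-neutral probability p = (1 + 0.01 − 0.8)/(1.25 − 0.8) = 0.2100/0.4500 = 0.4667
Terminal stock prices: S_uu = 156.2, S_ud = 100, S_dd = 64
Terminal payoffs (K − S): max(-82.25, 0) = 0, max(-26, 0) = 0, max(10, 0) = 10
Node u (S = 125): continuation = 1/1.01·[0.4667·0.0000 + 0.5333·0.0000] = 0.0000; exercise value = 0.0000 ≤ continuation, so V_u = 0.0000
Node d (S = 80): continuation = 1/1.01·[0.4667·0.0000 + 0.5333·10.0000] = 5.2805; exercise value = 0.0000 ≤ continuation, so V_d = 5.2805
Node 0 (S = 100): continuation = 1/1.01·[0.4667·0.0000 + 0.5333·5.2805] = 2.7884; exercise value = 0.0000 ≤ continuation, so V_0 = 2.7884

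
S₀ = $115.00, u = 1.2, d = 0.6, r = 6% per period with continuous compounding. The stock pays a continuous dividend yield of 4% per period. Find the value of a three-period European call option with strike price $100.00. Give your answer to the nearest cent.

$28.32

Per-period risk-free factor R = e^0.06 = 1.0618; dividend-adjusted growth = e^(0.06−0.04) = 1.0202.
Risk-neutral probability p = (1.0202 − 0.6)/(1.2 − 0.6) = 0.4202/0.6000 = 0.7003
Terminal stock prices: S_uuu = 198.7, S_uud = 99.36, S_udd = 49.68, S_ddd = 24.84
Terminal payoffs (S − K): max(98.72, 0) = 98.72, max(-0.64, 0) = 0, max(-50.32, 0) = 0, max(-75.16, 0) = 0
Node uu (S = 165.6): V_uu = e^(−0.06)·[0.7003·98.7200 + 0.2997·0.0000] = 65.1109
Node ud (S = 82.8): V_ud = e^(−0.06)·[0.7003·0.0000 + 0.2997·0.0000] = 0.0000
Node dd (S = 41.4): V_dd = e^(−0.06)·[0.7003·0.0000 + 0.2997·0.0000] = 0.0000
Node u (S = 138): V_u = e^(−0.06)·[0.7003·65.1109 + 0.2997·0.0000] = 42.9440
Node d (S = 69): V_d = e^(−0.06)·[0.7003·0.0000 + 0.2997·0.0000] = 0.0000
Node 0 (S = 115): V_0 = e^(−0.06)·[0.7003·42.9440 + 0.2997·0.0000] = 28.3237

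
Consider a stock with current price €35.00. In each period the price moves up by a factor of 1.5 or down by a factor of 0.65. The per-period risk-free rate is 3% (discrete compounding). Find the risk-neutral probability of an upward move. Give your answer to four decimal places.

Risk-neutral probability p = (1 + 0.03 − 0.65)/(1.5 − 0.65) = 0.3800/0.8500 = 0.4471

p = 0.4471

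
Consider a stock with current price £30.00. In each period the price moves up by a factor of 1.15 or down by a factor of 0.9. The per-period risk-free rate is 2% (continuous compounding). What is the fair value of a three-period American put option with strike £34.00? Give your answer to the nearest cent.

£4.30

Risk-neutral probability p = (e^0.02 − 0.9)/(1.15 − 0.9) = 0.1202/0.2500 = 0.4808
Terminal stock prices: S_uuu = 45.63, S_uud = 35.71, S_udd = 27.95, S_ddd = 21.87
Terminal payoffs (K − S): max(-11.63, 0) = 0, max(-1.707, 0) = 0, max(6.055, 0) = 6.055, max(12.13, 0) = 12.13
Node uu (S = 39.67): continuation = e^(−0.02)·[0.4808·0.0000 + 0.5192·0.0000] = 0.0000; exercise value = 0.0000 ≤ continuation, so V_uu = 0.0000
Node ud (S = 31.05): continuation = e^(−0.02)·[0.4808·0.0000 + 0.5192·6.0550] = 3.0815; exercise value = 2.9500 ≤ continuation, so V_ud = 3.0815
Node dd (S = 24.3): continuation = e^(−0.02)·[0.4808·6.0550 + 0.5192·12.1300] = 9.0268; exercise value = 9.7000 > continuation, so V_dd = 9.7000 (exercise)
Node u (S = 34.5): continuation = e^(−0.02)·[0.4808·0.0000 + 0.5192·3.0815] = 1.5682; exercise value = 0.0000 ≤ continuation, so V_u = 1.5682
Node d (S = 27): continuation = e^(−0.02)·[0.4808·3.0815 + 0.5192·9.7000] = 6.3887; exercise value = 7.0000 > continuation, so V_d = 7.0000 (exercise)
Node 0 (S = 30): continuation = e^(−0.02)·[0.4808·1.5682 + 0.5192·7.0000] = 4.3015; exercise value = 4.0000 ≤ continuation, so V_0 = 4.3015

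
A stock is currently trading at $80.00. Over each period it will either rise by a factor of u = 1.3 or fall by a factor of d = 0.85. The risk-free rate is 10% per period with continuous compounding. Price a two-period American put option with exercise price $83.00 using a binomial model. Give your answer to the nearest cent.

Risk-neutral probability p = (e^0.1 − 0.85)/(1.3 − 0.85) = 0.2552/0.4500 = 0.5670
Terminal stock prices: S_uu = 135.2, S_ud = 88.4, S_dd = 57.8
Terminal payoffs (K − S): max(-52.2, 0) = 0, max(-5.4, 0) = 0, max(25.2, 0) = 25.2
Node u (S = 104): continuation = e^(−0.1)·[0.5670·0.0000 + 0.4330·0.0000] = 0.0000; exercise value = 0.0000 ≤ continuation, so V_u = 0.0000
Node d (S = 68): continuation = e^(−0.1)·[0.5670·0.0000 + 0.4330·25.2000] = 9.8722; exercise value = 15.0000 > continuation, so V_d = 15.0000 (exercise)
Node 0 (S = 80): continuation = e^(−0.1)·[0.5670·0.0000 + 0.4330·15.0000] = 5.8763; exercise value = 3.0000 ≤ continuation, so V_0 = 5.8763

$5.88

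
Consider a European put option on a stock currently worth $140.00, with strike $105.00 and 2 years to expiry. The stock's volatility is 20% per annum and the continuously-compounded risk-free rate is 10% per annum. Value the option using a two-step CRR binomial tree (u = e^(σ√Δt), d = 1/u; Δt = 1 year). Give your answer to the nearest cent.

$0.76

CRR parameters: u = e^(σ√Δt) = e^(0.2·√1) = 1.2214, d = 1/u = 0.8187
Per-period rate: rΔt = 0.1·1 = 0.1, so R = e^0.1 = 1.1052
Risk-neutral probability p = (e^0.1 − 0.8187)/(1.2214 − 0.8187) = 0.2864/0.4027 = 0.7113
Terminal stock prices: S_uu = 208.9, S_ud = 140, S_dd = 93.84
Terminal payoffs (K − S): max(-103.9, 0) = 0, max(-35, 0) = 0, max(11.16, 0) = 11.16
Node u (S = 171): V_u = e^(−0.1)·[0.7113·0.0000 + 0.2887·0.0000] = 0.0000
Node d (S = 114.6): V_d = e^(−0.1)·[0.7113·0.0000 + 0.2887·11.1552] = 2.9135
Node 0 (S = 140): V_0 = e^(−0.1)·[0.7113·0.0000 + 0.2887·2.9135] = 0.7610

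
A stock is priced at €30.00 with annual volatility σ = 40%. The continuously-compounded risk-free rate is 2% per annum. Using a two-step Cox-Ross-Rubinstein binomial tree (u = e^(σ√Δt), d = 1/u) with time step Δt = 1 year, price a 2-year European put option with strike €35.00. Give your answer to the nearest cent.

CRR parameters: u = e^(σ√Δt) = e^(0.4·√1) = 1.4918, d = 1/u = 0.6703
Per-period rate: rΔt = 0.02·1 = 0.02, so R = e^0.02 = 1.0202
Risk-neutral probability p = (e^0.02 − 0.6703)/(1.4918 − 0.6703) = 0.3499/0.8215 = 0.4259
Terminal stock prices: S_uu = 66.77, S_ud = 30, S_dd = 13.48
Terminal payoffs (K − S): max(-31.77, 0) = 0, max(5, 0) = 5, max(21.52, 0) = 21.52
Node u (S = 44.75): V_u = e^(−0.02)·[0.4259·0.0000 + 0.5741·5.0000] = 2.8136
Node d (S = 20.11): V_d = e^(−0.02)·[0.4259·5.0000 + 0.5741·21.5201] = 14.1974
Node 0 (S = 30): V_0 = e^(−0.02)·[0.4259·2.8136 + 0.5741·14.1974] = 9.1639

€9.16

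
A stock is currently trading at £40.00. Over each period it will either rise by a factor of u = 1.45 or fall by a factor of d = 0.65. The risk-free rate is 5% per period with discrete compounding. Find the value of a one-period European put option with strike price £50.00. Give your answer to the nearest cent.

Risk-neutral probability p = (1 + 0.05 − 0.65)/(1.45 − 0.65) = 0.4000/0.8000 = 0.5000
Terminal stock prices: S_u = 58, S_d = 26
Terminal payoffs (K − S): max(-8, 0) = 0, max(24, 0) = 24
Node 0 (S = 40): V_0 = 1/1.05·[0.5000·0.0000 + 0.5000·24.0000] = 11.4286

£11.43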